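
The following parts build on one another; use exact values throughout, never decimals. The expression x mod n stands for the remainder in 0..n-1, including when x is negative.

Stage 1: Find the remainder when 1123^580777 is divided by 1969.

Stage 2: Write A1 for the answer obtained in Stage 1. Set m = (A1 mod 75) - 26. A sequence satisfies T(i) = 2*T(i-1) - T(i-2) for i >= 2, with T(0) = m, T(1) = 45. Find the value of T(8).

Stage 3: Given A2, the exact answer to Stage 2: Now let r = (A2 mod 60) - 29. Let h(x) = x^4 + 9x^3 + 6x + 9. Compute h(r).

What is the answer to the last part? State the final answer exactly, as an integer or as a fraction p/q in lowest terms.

812401

Stage 1: squarings mod 1969: 1123^1=1123, 1123^2=969, 1123^4=1717, 1123^8=496, 1123^16=1860, 1123^32=67, 1123^64=551, 1123^128=375, 1123^256=826, 1123^512=1002, 1123^1024=1783, 1123^2048=1123, 1123^4096=969, 1123^8192=1717, 1123^16384=496, 1123^32768=1860, 1123^65536=67, 1123^131072=551, 1123^262144=375, 1123^524288=826; 1123^580777 = 1123^1 * 1123^8 * 1123^32 * 1123^128 * 1123^1024 * 1123^2048 * 1123^4096 * 1123^16384 * 1123^32768 * 1123^524288 = 1310 (mod 1969); answer 1310
Stage 2: A1 = 1310; m = 9; T(2) = 2*(45) - 1*(9) = 81; iterating: T(2)=81, T(3)=117, T(4)=153, T(5)=189, T(6)=225, T(7)=261, T(8)=297; answer 297
Stage 3: A2 = 297; r = 28; 1*(28)^4 + 9*(28)^3 + 6*(28)^1 + 9 = (614656) + (197568) + (168) + (9) = 812401; answer 812401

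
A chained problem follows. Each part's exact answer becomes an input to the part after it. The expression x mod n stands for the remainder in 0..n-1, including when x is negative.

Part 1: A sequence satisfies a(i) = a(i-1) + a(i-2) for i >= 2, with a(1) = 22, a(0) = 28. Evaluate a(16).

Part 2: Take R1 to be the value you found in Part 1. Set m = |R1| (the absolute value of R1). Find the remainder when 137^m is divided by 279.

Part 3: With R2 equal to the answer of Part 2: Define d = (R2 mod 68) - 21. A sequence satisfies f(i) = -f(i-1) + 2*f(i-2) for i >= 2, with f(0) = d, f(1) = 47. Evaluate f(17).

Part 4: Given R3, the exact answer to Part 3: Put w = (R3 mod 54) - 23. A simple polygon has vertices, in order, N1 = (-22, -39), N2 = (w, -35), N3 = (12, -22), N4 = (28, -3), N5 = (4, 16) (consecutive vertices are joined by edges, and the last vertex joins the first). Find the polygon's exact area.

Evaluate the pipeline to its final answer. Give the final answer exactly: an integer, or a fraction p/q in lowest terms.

1230

Part 1: a(2) = 1*(22) + 1*(28) = 50; iterating: a(2)=50, a(3)=72, a(4)=122, a(5)=194, a(6)=316, a(7)=510, a(8)=826, a(9)=1336, a(10)=2162, a(11)=3498, a(12)=5660, a(13)=9158, a(14)=14818, a(15)=23976, a(16)=38794; answer 38794
Part 2: R1 = 38794; m = 38794; squarings mod 279: 137^1=137, 137^2=76, 137^4=196, 137^8=193, 137^16=142, 137^32=76, 137^64=196, 137^128=193, 137^256=142, 137^512=76, 137^1024=196, 137^2048=193, 137^4096=142, 137^8192=76, 137^16384=196, 137^32768=193; 137^38794 = 137^2 * 137^8 * 137^128 * 137^256 * 137^512 * 137^1024 * 137^4096 * 137^32768 = 196 (mod 279); answer 196
Part 3: R2 = 196; d = 39; f(2) = -1*(47) + 2*(39) = 31; iterating: f(2)=31, f(3)=63, f(4)=-1, f(5)=127, f(6)=-129, f(7)=383, f(8)=-641, f(9)=1407, f(10)=-2689, f(11)=5503, f(12)=-10881, f(13)=21887, f(14)=-43649, f(15)=87423, f(16)=-174721, f(17)=349567; answer 349567
Part 4: R3 = 349567; w = 2; cross terms: (-22*-35 - 2*-39)=848, (2*-22 - 12*-35)=376, (12*-3 - 28*-22)=580, (28*16 - 4*-3)=460, (4*-39 - -22*16)=196; twice the area = |2460| = 2460; area = 1230; answer 1230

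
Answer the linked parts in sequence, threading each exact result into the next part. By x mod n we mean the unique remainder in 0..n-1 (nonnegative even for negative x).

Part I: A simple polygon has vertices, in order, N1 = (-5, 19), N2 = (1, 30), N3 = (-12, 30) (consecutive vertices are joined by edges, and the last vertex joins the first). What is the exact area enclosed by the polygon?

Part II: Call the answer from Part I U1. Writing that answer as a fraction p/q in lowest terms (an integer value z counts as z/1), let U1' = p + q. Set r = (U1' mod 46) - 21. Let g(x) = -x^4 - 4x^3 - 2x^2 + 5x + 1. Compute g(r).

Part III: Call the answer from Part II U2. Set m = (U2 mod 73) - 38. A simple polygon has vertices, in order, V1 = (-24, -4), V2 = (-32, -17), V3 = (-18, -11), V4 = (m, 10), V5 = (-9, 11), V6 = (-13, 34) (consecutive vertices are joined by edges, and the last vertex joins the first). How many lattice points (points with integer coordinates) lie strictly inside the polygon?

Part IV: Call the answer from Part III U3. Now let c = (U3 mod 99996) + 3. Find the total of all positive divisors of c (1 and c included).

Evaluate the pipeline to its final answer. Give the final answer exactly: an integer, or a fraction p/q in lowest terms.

Part I: cross terms: (-5*30 - 1*19)=-169, (1*30 - -12*30)=390, (-12*19 - -5*30)=-78; twice the area = |143| = 143; area = 143/2; answer 143/2
Part II: U1 = 143/2; threaded value p + q = 145; r = -14; -1*(-14)^4 - 4*(-14)^3 - 2*(-14)^2 + 5*(-14)^1 + 1 = (-38416) + (10976) + (-392) + (-70) + (1) = -27901; answer -27901
Part III: U2 = -27901; m = 20; cross terms: (-24*-17 - -32*-4)=280, (-32*-11 - -18*-17)=46, (-18*10 - 20*-11)=40, (20*11 - -9*10)=310, (-9*34 - -13*11)=-163, (-13*-4 - -24*34)=868; twice the area = |1381| = 1381; area = 1381/2; boundary points = 1 + 2 + 1 + 1 + 1 + 1 = 7; strictly interior points = area - boundary/2 + 1 = 688; answer 688
Part IV: U3 = 688; c = 691; 691 is prime, so its only divisors are 1 and 691; sigma = 1 + 691 = 692; answer 692

692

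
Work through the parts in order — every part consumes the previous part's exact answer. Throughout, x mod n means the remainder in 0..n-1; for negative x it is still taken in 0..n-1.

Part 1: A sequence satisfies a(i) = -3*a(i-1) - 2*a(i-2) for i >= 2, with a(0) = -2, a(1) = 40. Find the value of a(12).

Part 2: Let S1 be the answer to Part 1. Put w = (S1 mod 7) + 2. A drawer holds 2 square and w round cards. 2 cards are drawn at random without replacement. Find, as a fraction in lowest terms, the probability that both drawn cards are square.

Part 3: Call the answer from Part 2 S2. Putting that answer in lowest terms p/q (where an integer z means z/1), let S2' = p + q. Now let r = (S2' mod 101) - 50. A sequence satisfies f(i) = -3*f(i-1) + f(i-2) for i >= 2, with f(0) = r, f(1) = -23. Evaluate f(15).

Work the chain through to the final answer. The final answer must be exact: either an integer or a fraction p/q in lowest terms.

Part 1: a(2) = -3*(40) - 2*(-2) = -116; iterating: a(2)=-116, a(3)=268, a(4)=-572, a(5)=1180, a(6)=-2396, a(7)=4828, a(8)=-9692, a(9)=19420, a(10)=-38876, a(11)=77788, a(12)=-155612; answer -155612
Part 2: S1 = -155612; w = 7; total draws C(9,2) = 36; favorable C(2,2) = 1; P = 1/36; answer 1/36
Part 3: S2 = 1/36; threaded value p + q = 37; r = -13; f(2) = -3*(-23) + 1*(-13) = 56; iterating: f(2)=56, f(3)=-191, f(4)=629, f(5)=-2078, f(6)=6863, f(7)=-22667, f(8)=74864, f(9)=-247259, f(10)=816641, f(11)=-2697182, f(12)=8908187, f(13)=-29421743, f(14)=97173416, f(15)=-320941991; answer -320941991

-320941991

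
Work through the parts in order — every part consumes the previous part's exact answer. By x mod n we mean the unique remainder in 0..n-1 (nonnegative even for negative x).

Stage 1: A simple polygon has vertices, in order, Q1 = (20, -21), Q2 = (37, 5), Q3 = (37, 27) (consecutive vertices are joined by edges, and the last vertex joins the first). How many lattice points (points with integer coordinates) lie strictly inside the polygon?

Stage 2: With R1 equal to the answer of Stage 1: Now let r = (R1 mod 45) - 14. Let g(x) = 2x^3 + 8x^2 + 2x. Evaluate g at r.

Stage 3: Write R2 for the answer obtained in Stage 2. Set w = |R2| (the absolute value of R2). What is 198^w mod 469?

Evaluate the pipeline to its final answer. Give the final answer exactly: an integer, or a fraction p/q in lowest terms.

15

Stage 1: cross terms: (20*5 - 37*-21)=877, (37*27 - 37*5)=814, (37*-21 - 20*27)=-1317; twice the area = |374| = 374; area = 187; boundary points = 1 + 22 + 1 = 24; strictly interior points = area - boundary/2 + 1 = 176; answer 176
Stage 2: R1 = 176; r = 27; 2*(27)^3 + 8*(27)^2 + 2*(27)^1 = (39366) + (5832) + (54) = 45252; answer 45252
Stage 3: R2 = 45252; w = 45252; squarings mod 469: 198^1=198, 198^2=277, 198^4=282, 198^8=263, 198^16=226, 198^32=424, 198^64=149, 198^128=158, 198^256=107, 198^512=193, 198^1024=198, 198^2048=277, 198^4096=282, 198^8192=263, 198^16384=226, 198^32768=424; 198^45252 = 198^4 * 198^64 * 198^128 * 198^4096 * 198^8192 * 198^32768 = 15 (mod 469); answer 15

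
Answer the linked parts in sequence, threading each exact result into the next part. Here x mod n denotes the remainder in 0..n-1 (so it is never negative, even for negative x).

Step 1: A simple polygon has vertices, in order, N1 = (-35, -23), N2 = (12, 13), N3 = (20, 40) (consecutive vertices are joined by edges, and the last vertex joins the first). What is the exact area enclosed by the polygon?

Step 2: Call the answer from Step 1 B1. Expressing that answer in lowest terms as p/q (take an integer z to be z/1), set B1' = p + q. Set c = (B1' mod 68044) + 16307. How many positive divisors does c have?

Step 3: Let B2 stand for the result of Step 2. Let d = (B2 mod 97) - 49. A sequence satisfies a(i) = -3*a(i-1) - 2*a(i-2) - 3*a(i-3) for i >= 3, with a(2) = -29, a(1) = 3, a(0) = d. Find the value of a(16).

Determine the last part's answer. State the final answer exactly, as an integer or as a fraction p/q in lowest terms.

-42991709

Step 1: cross terms: (-35*13 - 12*-23)=-179, (12*40 - 20*13)=220, (20*-23 - -35*40)=940; twice the area = |981| = 981; area = 981/2; answer 981/2
Step 2: B1 = 981/2; threaded value p + q = 983; c = 17290; 17290 = 2 * 5 * 7 * 13 * 19; number of divisors = (1+1) * (1+1) * (1+1) * (1+1) * (1+1) = 32; answer 32
Step 3: B2 = 32; d = -17; a(3) = -3*(-29) - 2*(3) - 3*(-17) = 132; iterating: a(3)=132, a(4)=-347, a(5)=864, a(6)=-2294, a(7)=6195, a(8)=-16589, a(9)=44259, a(10)=-118184, a(11)=315801, a(12)=-843812, a(13)=2254386, a(14)=-6022937, a(15)=16091475, a(16)=-42991709; answer -42991709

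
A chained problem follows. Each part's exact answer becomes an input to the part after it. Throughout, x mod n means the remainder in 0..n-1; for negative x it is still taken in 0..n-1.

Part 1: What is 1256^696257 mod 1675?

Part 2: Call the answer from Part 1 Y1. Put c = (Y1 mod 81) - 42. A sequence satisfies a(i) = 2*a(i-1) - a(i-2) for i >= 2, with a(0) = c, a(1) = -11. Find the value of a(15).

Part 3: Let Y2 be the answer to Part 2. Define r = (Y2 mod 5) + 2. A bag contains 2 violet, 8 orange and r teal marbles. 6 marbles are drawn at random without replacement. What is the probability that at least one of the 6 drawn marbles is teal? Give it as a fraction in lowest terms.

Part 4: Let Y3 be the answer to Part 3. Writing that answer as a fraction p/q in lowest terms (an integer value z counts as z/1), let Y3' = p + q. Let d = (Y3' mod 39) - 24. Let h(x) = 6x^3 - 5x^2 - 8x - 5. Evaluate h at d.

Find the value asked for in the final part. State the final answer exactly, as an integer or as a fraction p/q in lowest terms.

1063

Part 1: squarings mod 1675: 1256^1=1256, 1256^2=1361, 1256^4=1446, 1256^8=516, 1256^16=1606, 1256^32=1411, 1256^64=1021, 1256^128=591, 1256^256=881, 1256^512=636, 1256^1024=821, 1256^2048=691, 1256^4096=106, 1256^8192=1186, 1256^16384=1271, 1256^32768=741, 1256^65536=1356, 1256^131072=1261, 1256^262144=546, 1256^524288=1641; 1256^696257 = 1256^1 * 1256^64 * 1256^128 * 1256^256 * 1256^512 * 1256^1024 * 1256^2048 * 1256^4096 * 1256^32768 * 1256^131072 * 1256^524288 = 711 (mod 1675); answer 711
Part 2: Y1 = 711; c = 21; a(2) = 2*(-11) - 1*(21) = -43; iterating: a(2)=-43, a(3)=-75, a(4)=-107, a(5)=-139, a(6)=-171, a(7)=-203, a(8)=-235, a(9)=-267, a(10)=-299, a(11)=-331, a(12)=-363, a(13)=-395, a(14)=-427, a(15)=-459; answer -459
Part 3: Y2 = -459; r = 3; total draws C(13,6) = 1716; complement C(10,6) = 210; favorable 1716 - 210 = 1506; P = 251/286; answer 251/286
Part 4: Y3 = 251/286; threaded value p + q = 537; d = 6; 6*(6)^3 - 5*(6)^2 - 8*(6)^1 - 5 = (1296) + (-180) + (-48) + (-5) = 1063; answer 1063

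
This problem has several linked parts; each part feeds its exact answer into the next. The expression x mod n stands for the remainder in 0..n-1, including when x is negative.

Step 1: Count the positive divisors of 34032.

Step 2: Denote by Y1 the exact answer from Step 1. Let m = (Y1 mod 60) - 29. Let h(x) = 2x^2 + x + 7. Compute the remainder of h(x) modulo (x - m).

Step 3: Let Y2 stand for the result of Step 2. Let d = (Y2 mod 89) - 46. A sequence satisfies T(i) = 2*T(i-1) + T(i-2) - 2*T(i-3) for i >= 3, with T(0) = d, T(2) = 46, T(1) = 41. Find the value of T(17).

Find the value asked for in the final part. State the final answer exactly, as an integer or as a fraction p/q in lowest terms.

917531

Step 1: 34032 = 2^4 * 3 * 709; number of divisors = (4+1) * (1+1) * (1+1) = 20; answer 20
Step 2: Y1 = 20; m = -9; remainder = value at the root: 2*(-9)^2 + 1*(-9)^1 + 7 = (162) + (-9) + (7) = 160; answer 160
Step 3: Y2 = 160; d = 25; T(3) = 2*(46) + 1*(41) - 2*(25) = 83; iterating: T(3)=83, T(4)=130, T(5)=251, T(6)=466, T(7)=923, T(8)=1810, T(9)=3611, T(10)=7186, T(11)=14363, T(12)=28690, T(13)=57371, T(14)=114706, T(15)=229403, T(16)=458770, T(17)=917531; answer 917531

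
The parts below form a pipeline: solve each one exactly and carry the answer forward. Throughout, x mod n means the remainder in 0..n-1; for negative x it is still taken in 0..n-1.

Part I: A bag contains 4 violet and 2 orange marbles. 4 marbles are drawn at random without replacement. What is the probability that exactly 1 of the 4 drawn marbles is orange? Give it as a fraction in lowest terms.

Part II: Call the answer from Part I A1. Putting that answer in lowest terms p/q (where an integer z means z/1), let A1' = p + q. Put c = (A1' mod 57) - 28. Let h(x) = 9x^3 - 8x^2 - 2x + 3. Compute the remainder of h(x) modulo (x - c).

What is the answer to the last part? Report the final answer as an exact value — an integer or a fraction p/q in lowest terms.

Part I: total draws C(6,4) = 15; favorable C(2,1)*C(4,3) = 8; P = 8/15; answer 8/15
Part II: A1 = 8/15; threaded value p + q = 23; c = -5; remainder = value at the root: 9*(-5)^3 - 8*(-5)^2 - 2*(-5)^1 + 3 = (-1125) + (-200) + (10) + (3) = -1312; answer -1312

-1312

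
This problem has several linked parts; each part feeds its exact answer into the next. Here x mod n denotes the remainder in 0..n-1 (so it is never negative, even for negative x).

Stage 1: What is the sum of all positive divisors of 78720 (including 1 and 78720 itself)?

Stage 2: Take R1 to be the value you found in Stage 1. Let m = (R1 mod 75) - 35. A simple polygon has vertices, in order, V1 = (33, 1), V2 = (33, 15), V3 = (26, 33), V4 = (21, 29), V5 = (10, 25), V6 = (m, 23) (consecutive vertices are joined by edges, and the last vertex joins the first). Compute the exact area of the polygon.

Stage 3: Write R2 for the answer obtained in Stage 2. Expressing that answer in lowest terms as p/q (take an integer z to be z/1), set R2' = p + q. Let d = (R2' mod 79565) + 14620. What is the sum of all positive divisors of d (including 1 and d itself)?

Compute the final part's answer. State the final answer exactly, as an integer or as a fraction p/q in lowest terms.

Stage 1: 78720 = 2^7 * 3 * 5 * 41; sigma = (1 + 2 + 4 + 8 + 16 + 32 + 64 + 128) * (1 + 3) * (1 + 5) * (1 + 41) = 255 * 4 * 6 * 42 = 257040; answer 257040
Stage 2: R1 = 257040; m = -20; cross terms: (33*15 - 33*1)=462, (33*33 - 26*15)=699, (26*29 - 21*33)=61, (21*25 - 10*29)=235, (10*23 - -20*25)=730, (-20*1 - 33*23)=-779; twice the area = |1408| = 1408; area = 704; answer 704
Stage 3: R2 = 704; threaded value p + q = 705; d = 15325; 15325 = 5^2 * 613; sigma = (1 + 5 + 25) * (1 + 613) = 31 * 614 = 19034; answer 19034

19034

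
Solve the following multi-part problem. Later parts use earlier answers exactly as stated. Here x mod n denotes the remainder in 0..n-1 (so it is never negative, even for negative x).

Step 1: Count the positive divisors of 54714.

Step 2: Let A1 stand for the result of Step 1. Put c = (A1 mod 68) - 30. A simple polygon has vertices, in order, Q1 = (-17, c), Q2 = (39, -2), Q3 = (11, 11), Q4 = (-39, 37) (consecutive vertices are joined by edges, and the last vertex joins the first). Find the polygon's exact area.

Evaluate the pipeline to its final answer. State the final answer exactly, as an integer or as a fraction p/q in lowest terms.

Step 1: 54714 = 2 * 3 * 11 * 829; number of divisors = (1+1) * (1+1) * (1+1) * (1+1) = 16; answer 16
Step 2: A1 = 16; c = -14; cross terms: (-17*-2 - 39*-14)=580, (39*11 - 11*-2)=451, (11*37 - -39*11)=836, (-39*-14 - -17*37)=1175; twice the area = |3042| = 3042; area = 1521; answer 1521

1521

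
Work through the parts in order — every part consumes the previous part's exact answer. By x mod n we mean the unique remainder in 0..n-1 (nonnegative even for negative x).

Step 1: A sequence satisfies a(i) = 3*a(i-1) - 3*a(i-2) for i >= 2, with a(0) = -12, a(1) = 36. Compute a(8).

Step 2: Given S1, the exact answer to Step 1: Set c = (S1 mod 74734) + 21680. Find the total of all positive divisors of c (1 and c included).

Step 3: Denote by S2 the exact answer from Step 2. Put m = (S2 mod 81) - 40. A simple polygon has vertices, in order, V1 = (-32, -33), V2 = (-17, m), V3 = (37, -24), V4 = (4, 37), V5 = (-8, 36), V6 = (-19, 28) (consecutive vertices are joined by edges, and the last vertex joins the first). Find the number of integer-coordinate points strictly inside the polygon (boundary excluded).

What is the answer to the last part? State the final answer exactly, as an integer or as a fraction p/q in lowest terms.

Step 1: a(2) = 3*(36) - 3*(-12) = 144; iterating: a(2)=144, a(3)=324, a(4)=540, a(5)=648, a(6)=324, a(7)=-972, a(8)=-3888; answer -3888
Step 2: S1 = -3888; c = 92526; 92526 = 2 * 3 * 7 * 2203; sigma = (1 + 2) * (1 + 3) * (1 + 7) * (1 + 2203) = 3 * 4 * 8 * 2204 = 211584; answer 211584
Step 3: S2 = 211584; m = -28; cross terms: (-32*-28 - -17*-33)=335, (-17*-24 - 37*-28)=1444, (37*37 - 4*-24)=1465, (4*36 - -8*37)=440, (-8*28 - -19*36)=460, (-19*-33 - -32*28)=1523; twice the area = |5667| = 5667; area = 5667/2; boundary points = 5 + 2 + 1 + 1 + 1 + 1 = 11; strictly interior points = area - boundary/2 + 1 = 2829; answer 2829

2829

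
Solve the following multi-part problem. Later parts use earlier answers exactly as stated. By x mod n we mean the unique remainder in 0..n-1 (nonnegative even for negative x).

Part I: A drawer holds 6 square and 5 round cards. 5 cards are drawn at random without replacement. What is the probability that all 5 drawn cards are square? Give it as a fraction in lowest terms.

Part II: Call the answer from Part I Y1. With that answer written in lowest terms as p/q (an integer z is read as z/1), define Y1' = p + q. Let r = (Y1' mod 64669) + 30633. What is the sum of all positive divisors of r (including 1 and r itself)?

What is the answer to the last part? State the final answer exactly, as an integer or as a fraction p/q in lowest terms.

Part I: total draws C(11,5) = 462; favorable C(6,5) = 6; P = 1/77; answer 1/77
Part II: Y1 = 1/77; threaded value p + q = 78; r = 30711; 30711 = 3 * 29 * 353; sigma = (1 + 3) * (1 + 29) * (1 + 353) = 4 * 30 * 354 = 42480; answer 42480

42480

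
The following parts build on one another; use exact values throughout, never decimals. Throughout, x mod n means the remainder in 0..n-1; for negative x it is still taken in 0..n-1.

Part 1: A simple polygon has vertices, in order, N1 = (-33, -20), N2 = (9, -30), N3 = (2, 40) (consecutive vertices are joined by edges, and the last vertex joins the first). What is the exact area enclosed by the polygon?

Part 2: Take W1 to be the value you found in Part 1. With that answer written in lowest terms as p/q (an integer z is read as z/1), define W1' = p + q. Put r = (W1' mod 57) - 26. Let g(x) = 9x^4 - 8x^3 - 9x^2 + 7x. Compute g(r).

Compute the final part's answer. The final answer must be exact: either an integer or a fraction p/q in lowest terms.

480495

Part 1: cross terms: (-33*-30 - 9*-20)=1170, (9*40 - 2*-30)=420, (2*-20 - -33*40)=1280; twice the area = |2870| = 2870; area = 1435; answer 1435
Part 2: W1 = 1435; threaded value p + q = 1436; r = -15; 9*(-15)^4 - 8*(-15)^3 - 9*(-15)^2 + 7*(-15)^1 = (455625) + (27000) + (-2025) + (-105) = 480495; answer 480495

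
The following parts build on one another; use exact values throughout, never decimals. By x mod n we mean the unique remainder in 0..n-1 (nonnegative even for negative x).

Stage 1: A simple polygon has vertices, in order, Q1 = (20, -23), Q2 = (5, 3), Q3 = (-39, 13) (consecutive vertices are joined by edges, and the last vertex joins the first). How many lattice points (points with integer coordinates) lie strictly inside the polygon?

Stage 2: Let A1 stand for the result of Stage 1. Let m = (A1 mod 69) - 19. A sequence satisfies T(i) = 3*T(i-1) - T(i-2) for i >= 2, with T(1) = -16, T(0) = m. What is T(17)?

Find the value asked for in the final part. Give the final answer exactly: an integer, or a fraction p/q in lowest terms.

Stage 1: cross terms: (20*3 - 5*-23)=175, (5*13 - -39*3)=182, (-39*-23 - 20*13)=637; twice the area = |994| = 994; area = 497; boundary points = 1 + 2 + 1 = 4; strictly interior points = area - boundary/2 + 1 = 496; answer 496
Stage 2: A1 = 496; m = -6; T(2) = 3*(-16) - 1*(-6) = -42; iterating: T(2)=-42, T(3)=-110, T(4)=-288, T(5)=-754, T(6)=-1974, T(7)=-5168, T(8)=-13530, T(9)=-35422, T(10)=-92736, T(11)=-242786, T(12)=-635622, T(13)=-1664080, T(14)=-4356618, T(15)=-11405774, T(16)=-29860704, T(17)=-78176338; answer -78176338

-78176338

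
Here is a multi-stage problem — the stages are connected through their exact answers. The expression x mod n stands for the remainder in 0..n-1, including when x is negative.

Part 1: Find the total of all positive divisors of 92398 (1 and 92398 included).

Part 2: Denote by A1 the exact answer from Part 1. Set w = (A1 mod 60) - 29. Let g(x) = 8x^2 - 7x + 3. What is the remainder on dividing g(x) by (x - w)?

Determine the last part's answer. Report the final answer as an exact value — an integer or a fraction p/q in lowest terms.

Part 1: 92398 = 2 * 46199; sigma = (1 + 2) * (1 + 46199) = 3 * 46200 = 138600; answer 138600
Part 2: A1 = 138600; w = -29; remainder = value at the root: 8*(-29)^2 - 7*(-29)^1 + 3 = (6728) + (203) + (3) = 6934; answer 6934

6934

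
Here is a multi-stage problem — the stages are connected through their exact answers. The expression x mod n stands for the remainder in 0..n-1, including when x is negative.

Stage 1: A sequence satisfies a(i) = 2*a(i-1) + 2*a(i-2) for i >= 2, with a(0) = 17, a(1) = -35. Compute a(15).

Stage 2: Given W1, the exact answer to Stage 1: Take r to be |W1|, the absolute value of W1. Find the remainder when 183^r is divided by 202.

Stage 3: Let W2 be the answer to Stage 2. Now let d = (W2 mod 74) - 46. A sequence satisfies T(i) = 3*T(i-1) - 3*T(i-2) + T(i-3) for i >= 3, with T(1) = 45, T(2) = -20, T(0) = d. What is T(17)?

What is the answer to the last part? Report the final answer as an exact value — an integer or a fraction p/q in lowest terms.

-15755

Stage 1: a(2) = 2*(-35) + 2*(17) = -36; iterating: a(2)=-36, a(3)=-142, a(4)=-356, a(5)=-996, a(6)=-2704, a(7)=-7400, a(8)=-20208, a(9)=-55216, a(10)=-150848, a(11)=-412128, a(12)=-1125952, a(13)=-3076160, a(14)=-8404224, a(15)=-22960768; answer -22960768
Stage 2: W1 = -22960768; r = 22960768; squarings mod 202: 183^1=183, 183^2=159, 183^4=31, 183^8=153, 183^16=179, 183^32=125, 183^64=71, 183^128=193, 183^256=81, 183^512=97, 183^1024=117, 183^2048=155, 183^4096=189, 183^8192=169, 183^16384=79, 183^32768=181, 183^65536=37, 183^131072=157, 183^262144=5, 183^524288=25, 183^1048576=19, 183^2097152=159, 183^4194304=31, 183^8388608=153, 183^16777216=179; 183^22960768 = 183^128 * 183^512 * 183^2048 * 183^4096 * 183^16384 * 183^131072 * 183^262144 * 183^524288 * 183^1048576 * 183^4194304 * 183^16777216 = 181 (mod 202); answer 181
Stage 3: W2 = 181; d = -13; T(3) = 3*(-20) - 3*(45) + 1*(-13) = -208; iterating: T(3)=-208, T(4)=-519, T(5)=-953, T(6)=-1510, T(7)=-2190, T(8)=-2993, T(9)=-3919, T(10)=-4968, T(11)=-6140, T(12)=-7435, T(13)=-8853, T(14)=-10394, T(15)=-12058, T(16)=-13845, T(17)=-15755; answer -15755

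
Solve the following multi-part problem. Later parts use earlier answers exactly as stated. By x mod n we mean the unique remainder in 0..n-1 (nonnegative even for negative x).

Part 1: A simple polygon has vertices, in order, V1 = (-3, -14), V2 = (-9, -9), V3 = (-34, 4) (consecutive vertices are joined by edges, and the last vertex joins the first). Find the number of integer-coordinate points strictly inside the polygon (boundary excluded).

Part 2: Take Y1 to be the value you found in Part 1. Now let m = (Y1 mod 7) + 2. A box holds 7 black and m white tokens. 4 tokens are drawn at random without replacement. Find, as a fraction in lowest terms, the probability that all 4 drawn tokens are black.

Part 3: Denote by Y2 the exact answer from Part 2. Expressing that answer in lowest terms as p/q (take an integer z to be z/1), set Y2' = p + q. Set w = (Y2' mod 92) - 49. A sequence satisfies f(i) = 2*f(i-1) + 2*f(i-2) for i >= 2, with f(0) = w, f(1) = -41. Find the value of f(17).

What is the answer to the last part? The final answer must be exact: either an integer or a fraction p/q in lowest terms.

Part 1: cross terms: (-3*-9 - -9*-14)=-99, (-9*4 - -34*-9)=-342, (-34*-14 - -3*4)=488; twice the area = |47| = 47; area = 47/2; boundary points = 1 + 1 + 1 = 3; strictly interior points = area - boundary/2 + 1 = 23; answer 23
Part 2: Y1 = 23; m = 4; total draws C(11,4) = 330; favorable C(7,4) = 35; P = 7/66; answer 7/66
Part 3: Y2 = 7/66; threaded value p + q = 73; w = 24; f(2) = 2*(-41) + 2*(24) = -34; iterating: f(2)=-34, f(3)=-150, f(4)=-368, f(5)=-1036, f(6)=-2808, f(7)=-7688, f(8)=-20992, f(9)=-57360, f(10)=-156704, f(11)=-428128, f(12)=-1169664, f(13)=-3195584, f(14)=-8730496, f(15)=-23852160, f(16)=-65165312, f(17)=-178034944; answer -178034944

-178034944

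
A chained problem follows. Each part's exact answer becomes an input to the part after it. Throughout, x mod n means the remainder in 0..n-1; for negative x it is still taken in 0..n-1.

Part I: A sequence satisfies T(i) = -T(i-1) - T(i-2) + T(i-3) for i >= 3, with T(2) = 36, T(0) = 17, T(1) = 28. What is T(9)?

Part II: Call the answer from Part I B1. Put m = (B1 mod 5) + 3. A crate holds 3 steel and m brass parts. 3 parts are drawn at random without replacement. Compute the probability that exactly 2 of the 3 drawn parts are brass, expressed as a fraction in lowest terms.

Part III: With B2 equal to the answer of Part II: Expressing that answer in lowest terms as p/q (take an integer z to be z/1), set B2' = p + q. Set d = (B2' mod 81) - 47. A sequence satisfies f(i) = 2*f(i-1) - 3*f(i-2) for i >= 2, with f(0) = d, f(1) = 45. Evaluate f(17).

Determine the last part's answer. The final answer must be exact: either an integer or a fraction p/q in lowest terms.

-217827

Part I: T(3) = -1*(36) - 1*(28) + 1*(17) = -47; iterating: T(3)=-47, T(4)=39, T(5)=44, T(6)=-130, T(7)=125, T(8)=49, T(9)=-304; answer -304
Part II: B1 = -304; m = 4; total draws C(7,3) = 35; favorable C(4,2)*C(3,1) = 18; P = 18/35; answer 18/35
Part III: B2 = 18/35; threaded value p + q = 53; d = 6; f(2) = 2*(45) - 3*(6) = 72; iterating: f(2)=72, f(3)=9, f(4)=-198, f(5)=-423, f(6)=-252, f(7)=765, f(8)=2286, f(9)=2277, f(10)=-2304, f(11)=-11439, f(12)=-15966, f(13)=2385, f(14)=52668, f(15)=98181, f(16)=38358, f(17)=-217827; answer -217827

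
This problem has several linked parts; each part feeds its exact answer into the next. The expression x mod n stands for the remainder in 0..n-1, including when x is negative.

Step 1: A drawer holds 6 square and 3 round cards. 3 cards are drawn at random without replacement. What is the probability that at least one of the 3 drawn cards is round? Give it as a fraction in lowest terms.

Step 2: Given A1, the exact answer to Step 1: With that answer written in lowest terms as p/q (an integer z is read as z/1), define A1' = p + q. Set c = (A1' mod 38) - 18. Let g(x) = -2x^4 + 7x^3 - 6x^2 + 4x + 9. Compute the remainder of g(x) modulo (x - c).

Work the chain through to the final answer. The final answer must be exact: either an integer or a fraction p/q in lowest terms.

-214710

Step 1: total draws C(9,3) = 84; complement C(6,3) = 20; favorable 84 - 20 = 64; P = 16/21; answer 16/21
Step 2: A1 = 16/21; threaded value p + q = 37; c = 19; remainder = value at the root: -2*(19)^4 + 7*(19)^3 - 6*(19)^2 + 4*(19)^1 + 9 = (-260642) + (48013) + (-2166) + (76) + (9) = -214710; answer -214710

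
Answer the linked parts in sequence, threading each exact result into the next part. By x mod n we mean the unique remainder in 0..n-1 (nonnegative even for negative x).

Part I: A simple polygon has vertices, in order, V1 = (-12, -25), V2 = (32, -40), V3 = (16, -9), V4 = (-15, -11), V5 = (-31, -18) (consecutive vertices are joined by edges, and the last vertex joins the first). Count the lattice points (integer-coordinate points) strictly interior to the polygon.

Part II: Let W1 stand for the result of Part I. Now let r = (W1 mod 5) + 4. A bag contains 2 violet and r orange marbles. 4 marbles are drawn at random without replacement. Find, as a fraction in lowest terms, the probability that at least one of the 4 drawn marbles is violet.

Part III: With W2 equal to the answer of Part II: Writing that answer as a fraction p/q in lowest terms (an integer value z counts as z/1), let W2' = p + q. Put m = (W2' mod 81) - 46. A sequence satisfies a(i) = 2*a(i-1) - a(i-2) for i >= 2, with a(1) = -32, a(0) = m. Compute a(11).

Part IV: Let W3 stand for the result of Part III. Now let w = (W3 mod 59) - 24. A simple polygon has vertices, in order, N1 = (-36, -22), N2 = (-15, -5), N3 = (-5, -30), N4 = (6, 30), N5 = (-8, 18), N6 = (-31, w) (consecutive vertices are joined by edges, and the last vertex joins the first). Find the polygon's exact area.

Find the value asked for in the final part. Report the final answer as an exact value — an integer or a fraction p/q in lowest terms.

2173/2

Part I: cross terms: (-12*-40 - 32*-25)=1280, (32*-9 - 16*-40)=352, (16*-11 - -15*-9)=-311, (-15*-18 - -31*-11)=-71, (-31*-25 - -12*-18)=559; twice the area = |1809| = 1809; area = 1809/2; boundary points = 1 + 1 + 1 + 1 + 1 = 5; strictly interior points = area - boundary/2 + 1 = 903; answer 903
Part II: W1 = 903; r = 7; total draws C(9,4) = 126; complement C(7,4) = 35; favorable 126 - 35 = 91; P = 13/18; answer 13/18
Part III: W2 = 13/18; threaded value p + q = 31; m = -15; a(2) = 2*(-32) - 1*(-15) = -49; iterating: a(2)=-49, a(3)=-66, a(4)=-83, a(5)=-100, a(6)=-117, a(7)=-134, a(8)=-151, a(9)=-168, a(10)=-185, a(11)=-202; answer -202
Part IV: W3 = -202; w = 10; cross terms: (-36*-5 - -15*-22)=-150, (-15*-30 - -5*-5)=425, (-5*30 - 6*-30)=30, (6*18 - -8*30)=348, (-8*10 - -31*18)=478, (-31*-22 - -36*10)=1042; twice the area = |2173| = 2173; area = 2173/2; answer 2173/2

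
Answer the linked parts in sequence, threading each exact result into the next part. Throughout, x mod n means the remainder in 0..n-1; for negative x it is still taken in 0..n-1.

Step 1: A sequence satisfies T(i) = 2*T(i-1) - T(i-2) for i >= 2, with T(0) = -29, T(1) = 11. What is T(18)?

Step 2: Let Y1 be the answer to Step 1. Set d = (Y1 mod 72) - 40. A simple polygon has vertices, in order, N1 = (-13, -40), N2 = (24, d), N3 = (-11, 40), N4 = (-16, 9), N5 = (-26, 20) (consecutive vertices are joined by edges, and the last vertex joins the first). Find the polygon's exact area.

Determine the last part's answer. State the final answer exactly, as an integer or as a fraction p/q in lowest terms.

3669/2

Step 1: T(2) = 2*(11) - 1*(-29) = 51; iterating: T(2)=51, T(3)=91, T(4)=131, T(5)=171, T(6)=211, T(7)=251, T(8)=291, T(9)=331, T(10)=371, T(11)=411, T(12)=451, T(13)=491, T(14)=531, T(15)=571, T(16)=611, T(17)=651, T(18)=691; answer 691
Step 2: Y1 = 691; d = 3; cross terms: (-13*3 - 24*-40)=921, (24*40 - -11*3)=993, (-11*9 - -16*40)=541, (-16*20 - -26*9)=-86, (-26*-40 - -13*20)=1300; twice the area = |3669| = 3669; area = 3669/2; answer 3669/2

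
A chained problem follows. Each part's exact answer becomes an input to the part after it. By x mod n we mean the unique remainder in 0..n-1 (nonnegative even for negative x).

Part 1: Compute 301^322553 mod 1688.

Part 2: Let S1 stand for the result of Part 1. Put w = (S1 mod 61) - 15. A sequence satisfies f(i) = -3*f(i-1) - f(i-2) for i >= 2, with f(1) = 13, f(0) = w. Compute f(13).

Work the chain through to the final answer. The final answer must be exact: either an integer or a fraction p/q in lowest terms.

3479197

Part 1: squarings mod 1688: 301^1=301, 301^2=1137, 301^4=1449, 301^8=1417, 301^16=857, 301^32=169, 301^64=1553, 301^128=1345, 301^256=1177, 301^512=1169, 301^1024=969, 301^2048=433, 301^4096=121, 301^8192=1137, 301^16384=1449, 301^32768=1417, 301^65536=857, 301^131072=169, 301^262144=1553; 301^322553 = 301^1 * 301^8 * 301^16 * 301^32 * 301^64 * 301^128 * 301^256 * 301^512 * 301^2048 * 301^8192 * 301^16384 * 301^32768 * 301^262144 = 1581 (mod 1688); answer 1581
Part 2: S1 = 1581; w = 41; f(2) = -3*(13) - 1*(41) = -80; iterating: f(2)=-80, f(3)=227, f(4)=-601, f(5)=1576, f(6)=-4127, f(7)=10805, f(8)=-28288, f(9)=74059, f(10)=-193889, f(11)=507608, f(12)=-1328935, f(13)=3479197; answer 3479197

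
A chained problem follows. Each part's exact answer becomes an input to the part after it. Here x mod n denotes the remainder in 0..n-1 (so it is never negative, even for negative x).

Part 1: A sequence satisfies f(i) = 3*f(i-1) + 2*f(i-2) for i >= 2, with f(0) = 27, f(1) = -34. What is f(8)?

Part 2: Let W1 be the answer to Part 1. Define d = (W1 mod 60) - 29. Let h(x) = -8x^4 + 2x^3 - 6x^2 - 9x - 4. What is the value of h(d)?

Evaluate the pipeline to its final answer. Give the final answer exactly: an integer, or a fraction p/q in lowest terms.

Part 1: f(2) = 3*(-34) + 2*(27) = -48; iterating: f(2)=-48, f(3)=-212, f(4)=-732, f(5)=-2620, f(6)=-9324, f(7)=-33212, f(8)=-118284; answer -118284
Part 2: W1 = -118284; d = 7; -8*(7)^4 + 2*(7)^3 - 6*(7)^2 - 9*(7)^1 - 4 = (-19208) + (686) + (-294) + (-63) + (-4) = -18883; answer -18883

-18883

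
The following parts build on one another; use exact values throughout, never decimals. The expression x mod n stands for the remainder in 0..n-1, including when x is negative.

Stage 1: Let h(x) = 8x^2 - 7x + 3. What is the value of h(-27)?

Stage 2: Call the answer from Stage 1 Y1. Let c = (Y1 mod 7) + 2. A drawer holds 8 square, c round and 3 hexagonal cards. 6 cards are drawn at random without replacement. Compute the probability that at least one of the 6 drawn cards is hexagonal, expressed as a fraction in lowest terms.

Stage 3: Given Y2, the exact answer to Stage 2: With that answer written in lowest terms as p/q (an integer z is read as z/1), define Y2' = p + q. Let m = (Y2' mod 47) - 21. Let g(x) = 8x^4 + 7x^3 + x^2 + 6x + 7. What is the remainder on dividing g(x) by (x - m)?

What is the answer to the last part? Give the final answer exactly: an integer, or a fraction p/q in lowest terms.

633971

Stage 1: 8*(-27)^2 - 7*(-27)^1 + 3 = (5832) + (189) + (3) = 6024; answer 6024
Stage 2: Y1 = 6024; c = 6; total draws C(17,6) = 12376; complement C(14,6) = 3003; favorable 12376 - 3003 = 9373; P = 103/136; answer 103/136
Stage 3: Y2 = 103/136; threaded value p + q = 239; m = -17; remainder = value at the root: 8*(-17)^4 + 7*(-17)^3 + 1*(-17)^2 + 6*(-17)^1 + 7 = (668168) + (-34391) + (289) + (-102) + (7) = 633971; answer 633971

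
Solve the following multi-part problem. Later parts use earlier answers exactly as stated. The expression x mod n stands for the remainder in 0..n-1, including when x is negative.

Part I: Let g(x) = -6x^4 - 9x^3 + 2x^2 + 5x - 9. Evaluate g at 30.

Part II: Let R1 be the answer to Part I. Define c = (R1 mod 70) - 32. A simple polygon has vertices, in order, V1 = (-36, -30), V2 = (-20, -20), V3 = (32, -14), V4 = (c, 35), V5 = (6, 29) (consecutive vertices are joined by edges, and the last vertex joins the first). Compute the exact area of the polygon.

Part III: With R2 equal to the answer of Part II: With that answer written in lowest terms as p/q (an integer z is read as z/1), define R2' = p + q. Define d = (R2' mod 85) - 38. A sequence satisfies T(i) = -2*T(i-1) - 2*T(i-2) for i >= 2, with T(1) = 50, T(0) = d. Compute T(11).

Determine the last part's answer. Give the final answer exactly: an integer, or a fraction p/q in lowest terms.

Part I: -6*(30)^4 - 9*(30)^3 + 2*(30)^2 + 5*(30)^1 - 9 = (-4860000) + (-243000) + (1800) + (150) + (-9) = -5101059; answer -5101059
Part II: R1 = -5101059; c = 19; cross terms: (-36*-20 - -20*-30)=120, (-20*-14 - 32*-20)=920, (32*35 - 19*-14)=1386, (19*29 - 6*35)=341, (6*-30 - -36*29)=864; twice the area = |3631| = 3631; area = 3631/2; answer 3631/2
Part III: R2 = 3631/2; threaded value p + q = 3633; d = 25; T(2) = -2*(50) - 2*(25) = -150; iterating: T(2)=-150, T(3)=200, T(4)=-100, T(5)=-200, T(6)=600, T(7)=-800, T(8)=400, T(9)=800, T(10)=-2400, T(11)=3200; answer 3200

3200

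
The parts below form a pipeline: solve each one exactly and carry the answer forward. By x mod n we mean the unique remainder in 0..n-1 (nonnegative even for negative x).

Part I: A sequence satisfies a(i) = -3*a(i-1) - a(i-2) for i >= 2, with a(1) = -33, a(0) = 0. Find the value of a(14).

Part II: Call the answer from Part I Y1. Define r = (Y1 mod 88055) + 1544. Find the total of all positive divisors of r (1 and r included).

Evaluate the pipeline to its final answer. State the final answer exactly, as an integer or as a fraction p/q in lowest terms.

Part I: a(2) = -3*(-33) - 1*(0) = 99; iterating: a(2)=99, a(3)=-264, a(4)=693, a(5)=-1815, a(6)=4752, a(7)=-12441, a(8)=32571, a(9)=-85272, a(10)=223245, a(11)=-584463, a(12)=1530144, a(13)=-4005969, a(14)=10487763; answer 10487763
Part II: Y1 = 10487763; r = 10762; 10762 = 2 * 5381; sigma = (1 + 2) * (1 + 5381) = 3 * 5382 = 16146; answer 16146

16146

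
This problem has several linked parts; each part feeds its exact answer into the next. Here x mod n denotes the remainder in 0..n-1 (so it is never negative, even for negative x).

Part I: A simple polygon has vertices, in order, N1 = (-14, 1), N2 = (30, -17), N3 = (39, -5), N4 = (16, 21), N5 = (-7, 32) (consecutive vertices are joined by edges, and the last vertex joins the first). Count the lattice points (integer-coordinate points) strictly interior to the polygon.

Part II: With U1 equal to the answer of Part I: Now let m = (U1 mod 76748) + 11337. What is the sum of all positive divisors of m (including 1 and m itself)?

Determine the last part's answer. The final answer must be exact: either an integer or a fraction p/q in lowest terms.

Part I: cross terms: (-14*-17 - 30*1)=208, (30*-5 - 39*-17)=513, (39*21 - 16*-5)=899, (16*32 - -7*21)=659, (-7*1 - -14*32)=441; twice the area = |2720| = 2720; area = 1360; boundary points = 2 + 3 + 1 + 1 + 1 = 8; strictly interior points = area - boundary/2 + 1 = 1357; answer 1357
Part II: U1 = 1357; m = 12694; 12694 = 2 * 11 * 577; sigma = (1 + 2) * (1 + 11) * (1 + 577) = 3 * 12 * 578 = 20808; answer 20808

20808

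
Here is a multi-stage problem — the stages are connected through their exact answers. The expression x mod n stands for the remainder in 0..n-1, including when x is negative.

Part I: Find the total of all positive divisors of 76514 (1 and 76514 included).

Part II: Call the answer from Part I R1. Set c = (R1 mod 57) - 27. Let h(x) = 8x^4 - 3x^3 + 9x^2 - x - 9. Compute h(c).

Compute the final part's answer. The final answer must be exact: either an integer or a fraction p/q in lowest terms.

860229

Part I: 76514 = 2 * 67 * 571; sigma = (1 + 2) * (1 + 67) * (1 + 571) = 3 * 68 * 572 = 116688; answer 116688
Part II: R1 = 116688; c = -18; 8*(-18)^4 - 3*(-18)^3 + 9*(-18)^2 - 1*(-18)^1 - 9 = (839808) + (17496) + (2916) + (18) + (-9) = 860229; answer 860229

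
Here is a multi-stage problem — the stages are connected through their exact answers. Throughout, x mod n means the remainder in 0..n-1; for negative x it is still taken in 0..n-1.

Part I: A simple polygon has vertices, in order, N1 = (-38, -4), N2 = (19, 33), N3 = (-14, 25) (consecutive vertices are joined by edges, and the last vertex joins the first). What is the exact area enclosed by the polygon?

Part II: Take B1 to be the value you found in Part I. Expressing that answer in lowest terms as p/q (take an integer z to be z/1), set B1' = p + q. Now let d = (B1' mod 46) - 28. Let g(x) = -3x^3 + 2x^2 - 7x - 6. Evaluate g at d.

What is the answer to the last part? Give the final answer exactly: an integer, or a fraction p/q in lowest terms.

-90

Part I: cross terms: (-38*33 - 19*-4)=-1178, (19*25 - -14*33)=937, (-14*-4 - -38*25)=1006; twice the area = |765| = 765; area = 765/2; answer 765/2
Part II: B1 = 765/2; threaded value p + q = 767; d = 3; -3*(3)^3 + 2*(3)^2 - 7*(3)^1 - 6 = (-81) + (18) + (-21) + (-6) = -90; answer -90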